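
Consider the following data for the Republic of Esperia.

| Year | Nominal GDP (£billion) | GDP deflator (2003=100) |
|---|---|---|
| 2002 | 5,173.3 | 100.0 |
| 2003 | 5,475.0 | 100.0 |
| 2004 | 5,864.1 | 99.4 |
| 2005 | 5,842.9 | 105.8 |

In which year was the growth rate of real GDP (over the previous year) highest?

2004

2003: real = 5475.0/1.000 = 5475.00; growth vs 2002 (5173.30) = 5.83%.
2004: real = 5864.1/0.994 = 5899.50; growth vs 2003 (5475.00) = 7.75%.
2005: real = 5842.9/1.058 = 5522.59; growth vs 2004 (5899.50) = -6.39%.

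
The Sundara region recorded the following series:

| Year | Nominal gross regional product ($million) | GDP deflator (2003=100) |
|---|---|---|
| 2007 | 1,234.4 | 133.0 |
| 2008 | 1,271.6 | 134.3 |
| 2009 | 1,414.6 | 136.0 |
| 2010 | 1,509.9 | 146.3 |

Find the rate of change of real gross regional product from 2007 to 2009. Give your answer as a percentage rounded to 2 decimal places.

12.07%

Real gross regional product 2007 = 1234.4/1.330 = 928.12.
Real gross regional product 2009 = 1414.6/1.360 = 1040.15.
Change = 1040.15/928.12 − 1 = 0.1207.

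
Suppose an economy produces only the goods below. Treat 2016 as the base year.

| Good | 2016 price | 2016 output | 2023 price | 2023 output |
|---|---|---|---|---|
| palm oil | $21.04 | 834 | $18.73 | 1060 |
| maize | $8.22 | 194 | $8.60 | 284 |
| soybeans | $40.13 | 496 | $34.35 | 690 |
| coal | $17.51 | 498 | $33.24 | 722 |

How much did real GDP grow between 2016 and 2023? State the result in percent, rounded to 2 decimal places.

36.01%

Real GDP 2016 = Nominal GDP 2016 = 21.04·834 + 8.22·194 + 40.13·496 + 17.51·498 = 47766.50.
Real GDP 2023 (at 2016 prices) = 21.04·1060 + 8.22·284 + 40.13·690 + 17.51·722 = 64968.80.
Real growth = 64968.80/47766.50 − 1 = 0.3601.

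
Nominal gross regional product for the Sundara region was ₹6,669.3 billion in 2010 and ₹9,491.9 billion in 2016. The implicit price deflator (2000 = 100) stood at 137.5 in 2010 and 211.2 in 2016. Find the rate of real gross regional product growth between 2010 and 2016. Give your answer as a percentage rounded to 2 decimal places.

-7.34%

Deflate each year: 2010 → 6669.3/1.375 = 4850.40; 2016 → 9491.9/2.112 = 4494.27.
So real gross regional product changed by 4494.27/4850.40 − 1 = -0.0734, i.e. -7.34%.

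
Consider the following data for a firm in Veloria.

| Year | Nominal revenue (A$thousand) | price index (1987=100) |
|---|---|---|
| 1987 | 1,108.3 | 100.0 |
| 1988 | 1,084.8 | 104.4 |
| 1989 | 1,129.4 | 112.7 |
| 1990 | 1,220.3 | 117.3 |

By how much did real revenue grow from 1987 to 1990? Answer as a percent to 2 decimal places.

Real revenue 1987 = 1108.3/1.000 = 1108.30.
Real revenue 1990 = 1220.3/1.173 = 1040.32.
Change = 1040.32/1108.30 − 1 = -0.0613.

-6.13%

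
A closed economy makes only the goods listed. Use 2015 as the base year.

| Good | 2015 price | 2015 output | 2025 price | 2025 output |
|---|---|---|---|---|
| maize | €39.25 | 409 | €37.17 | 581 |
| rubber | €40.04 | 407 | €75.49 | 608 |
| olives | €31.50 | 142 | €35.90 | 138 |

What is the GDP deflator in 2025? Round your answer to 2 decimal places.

Nominal GDP 2025 = 37.17·581 + 75.49·608 + 35.90·138 = 72447.89.
Real GDP 2025 (at 2015 prices) = 39.25·581 + 40.04·608 + 31.50·138 = 51495.57.
Deflator = Nominal/Real × 100 = 72447.89/51495.57 × 100 = 140.688.

140.69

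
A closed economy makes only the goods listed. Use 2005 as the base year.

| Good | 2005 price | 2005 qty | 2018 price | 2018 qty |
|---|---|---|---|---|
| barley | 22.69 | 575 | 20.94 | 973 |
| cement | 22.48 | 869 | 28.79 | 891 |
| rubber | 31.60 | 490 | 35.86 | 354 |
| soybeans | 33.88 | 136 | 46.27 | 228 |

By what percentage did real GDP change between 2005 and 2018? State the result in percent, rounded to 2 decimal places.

Real GDP 2005 = Nominal GDP 2005 = 22.69·575 + 22.48·869 + 31.60·490 + 33.88·136 = 52673.55.
Real GDP 2018 (at 2005 prices) = 22.69·973 + 22.48·891 + 31.60·354 + 33.88·228 = 61018.09.
Real growth = 61018.09/52673.55 − 1 = 0.1584.

15.84%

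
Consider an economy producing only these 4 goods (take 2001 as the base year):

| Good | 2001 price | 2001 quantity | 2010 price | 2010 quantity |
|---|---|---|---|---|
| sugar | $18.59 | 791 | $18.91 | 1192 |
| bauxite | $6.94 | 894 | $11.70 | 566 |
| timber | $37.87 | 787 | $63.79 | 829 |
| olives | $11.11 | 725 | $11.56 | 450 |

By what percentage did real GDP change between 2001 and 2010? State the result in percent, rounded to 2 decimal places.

6.32%

Real GDP 2001 = Nominal GDP 2001 = 18.59·791 + 6.94·894 + 37.87·787 + 11.11·725 = 58767.49.
Real GDP 2010 (at 2001 prices) = 18.59·1192 + 6.94·566 + 37.87·829 + 11.11·450 = 62481.05.
Real growth = 62481.05/58767.49 − 1 = 0.0632.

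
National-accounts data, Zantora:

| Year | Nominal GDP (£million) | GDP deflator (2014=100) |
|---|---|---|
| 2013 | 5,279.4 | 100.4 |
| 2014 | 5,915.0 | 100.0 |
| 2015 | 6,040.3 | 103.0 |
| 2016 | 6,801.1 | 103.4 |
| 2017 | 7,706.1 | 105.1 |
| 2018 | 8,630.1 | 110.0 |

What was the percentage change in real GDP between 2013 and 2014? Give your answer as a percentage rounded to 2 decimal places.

Real GDP 2013 = 5279.4/1.004 = 5258.37.
Real GDP 2014 = 5915.0/1.000 = 5915.00.
Change = 5915.00/5258.37 − 1 = 0.1249.

12.49%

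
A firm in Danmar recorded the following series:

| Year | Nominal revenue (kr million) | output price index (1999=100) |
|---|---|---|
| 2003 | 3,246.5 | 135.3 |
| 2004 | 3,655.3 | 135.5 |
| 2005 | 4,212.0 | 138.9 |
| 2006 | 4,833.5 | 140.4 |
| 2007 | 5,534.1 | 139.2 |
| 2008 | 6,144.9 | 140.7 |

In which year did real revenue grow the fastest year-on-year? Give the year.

2007

2004: real = 3655.3/1.355 = 2697.64; growth vs 2003 (2399.48) = 12.43%.
2005: real = 4212.0/1.389 = 3032.40; growth vs 2004 (2697.64) = 12.41%.
2006: real = 4833.5/1.404 = 3442.66; growth vs 2005 (3032.40) = 13.53%.
2007: real = 5534.1/1.392 = 3975.65; growth vs 2006 (3442.66) = 15.48%.
2008: real = 6144.9/1.407 = 4367.38; growth vs 2007 (3975.65) = 9.85%.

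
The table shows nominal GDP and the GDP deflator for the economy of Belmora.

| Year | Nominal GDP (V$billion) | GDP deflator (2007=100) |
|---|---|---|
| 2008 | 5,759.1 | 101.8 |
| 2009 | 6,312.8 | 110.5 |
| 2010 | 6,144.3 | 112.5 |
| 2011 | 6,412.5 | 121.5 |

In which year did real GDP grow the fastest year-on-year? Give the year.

2009: real = 6312.8/1.105 = 5712.94; growth vs 2008 (5657.27) = 0.98%.
2010: real = 6144.3/1.125 = 5461.60; growth vs 2009 (5712.94) = -4.40%.
2011: real = 6412.5/1.215 = 5277.78; growth vs 2010 (5461.60) = -3.37%.

2009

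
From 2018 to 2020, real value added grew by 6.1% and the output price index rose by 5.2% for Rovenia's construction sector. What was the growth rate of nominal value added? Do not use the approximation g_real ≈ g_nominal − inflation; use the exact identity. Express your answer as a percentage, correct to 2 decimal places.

11.62%

(1 + g_nom) = (1 + g_real)(1 + π) = 1.0610 × 1.0520 = 1.11617.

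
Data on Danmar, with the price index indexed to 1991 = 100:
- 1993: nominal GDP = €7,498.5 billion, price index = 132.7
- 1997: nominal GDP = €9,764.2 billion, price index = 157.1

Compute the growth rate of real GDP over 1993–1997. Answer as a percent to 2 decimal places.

Deflate each year: 1993 → 7498.5/1.327 = 5650.72; 1997 → 9764.2/1.571 = 6215.28.
So real GDP changed by 6215.28/5650.72 − 1 = 0.0999, i.e. 9.99%.

9.99%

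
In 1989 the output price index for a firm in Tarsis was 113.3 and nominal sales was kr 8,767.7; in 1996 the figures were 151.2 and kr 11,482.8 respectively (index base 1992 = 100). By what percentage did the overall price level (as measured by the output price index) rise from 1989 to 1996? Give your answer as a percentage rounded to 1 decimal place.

Price-level change = 151.2 / 113.3 − 1 = 0.3345.

33.5%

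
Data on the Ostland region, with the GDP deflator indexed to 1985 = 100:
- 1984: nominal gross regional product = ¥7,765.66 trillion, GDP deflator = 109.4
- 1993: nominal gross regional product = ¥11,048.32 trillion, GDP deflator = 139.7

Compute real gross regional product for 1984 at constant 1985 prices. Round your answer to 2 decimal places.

Real gross regional product = Nominal / (GDP deflator/100) = 7765.66 / 1.094 = 7098.41.

¥7,098.41 trillion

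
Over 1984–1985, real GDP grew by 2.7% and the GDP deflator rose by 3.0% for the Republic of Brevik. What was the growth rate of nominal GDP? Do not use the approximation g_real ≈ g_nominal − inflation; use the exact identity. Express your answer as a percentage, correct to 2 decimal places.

5.78%

(1 + g_nom) = (1 + g_real)(1 + π) = 1.0270 × 1.0300 = 1.05781.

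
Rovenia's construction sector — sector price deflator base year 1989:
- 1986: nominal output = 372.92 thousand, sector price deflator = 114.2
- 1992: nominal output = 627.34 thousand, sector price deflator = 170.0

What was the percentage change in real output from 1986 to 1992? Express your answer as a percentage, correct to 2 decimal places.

13.01%

Real output 1986 = 372.92 / 1.142 = 326.55.
Real output 1992 = 627.34 / 1.700 = 369.02.
Real growth = 369.02 / 326.55 − 1 = 0.1301.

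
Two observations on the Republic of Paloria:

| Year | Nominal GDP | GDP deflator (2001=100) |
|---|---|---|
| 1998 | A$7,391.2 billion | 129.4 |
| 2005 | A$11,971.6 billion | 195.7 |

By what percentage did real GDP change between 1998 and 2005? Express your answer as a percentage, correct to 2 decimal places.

Real GDP 1998 = 7391.2 / 1.294 = 5711.90.
Real GDP 2005 = 11971.6 / 1.957 = 6117.32.
Real growth = 6117.32 / 5711.90 − 1 = 0.0710.

7.10%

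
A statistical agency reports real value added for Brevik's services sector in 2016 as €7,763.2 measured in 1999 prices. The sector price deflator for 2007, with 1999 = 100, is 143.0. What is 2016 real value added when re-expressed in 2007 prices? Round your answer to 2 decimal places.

€11,101.38

Real value added in 2007 prices = Real value added in 1999 prices × (P_2007/P_1999) = 7763.2 × 1.430 = 11101.38.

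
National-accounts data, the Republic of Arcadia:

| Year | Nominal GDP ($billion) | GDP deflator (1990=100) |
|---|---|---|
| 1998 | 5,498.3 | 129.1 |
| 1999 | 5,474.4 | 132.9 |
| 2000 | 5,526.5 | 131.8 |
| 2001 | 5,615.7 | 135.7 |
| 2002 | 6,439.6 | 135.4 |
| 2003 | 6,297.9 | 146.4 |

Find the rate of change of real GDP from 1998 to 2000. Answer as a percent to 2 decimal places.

-1.55%

Real GDP 1998 = 5498.3/1.291 = 4258.95.
Real GDP 2000 = 5526.5/1.318 = 4193.10.
Change = 4193.10/4258.95 − 1 = -0.0155.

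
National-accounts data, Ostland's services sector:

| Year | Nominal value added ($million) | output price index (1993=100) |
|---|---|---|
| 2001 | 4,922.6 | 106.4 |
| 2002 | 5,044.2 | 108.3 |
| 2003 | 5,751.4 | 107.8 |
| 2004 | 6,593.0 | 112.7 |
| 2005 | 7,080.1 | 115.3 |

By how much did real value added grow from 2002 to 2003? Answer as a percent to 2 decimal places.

14.55%

Real value added 2002 = 5044.2/1.083 = 4657.62.
Real value added 2003 = 5751.4/1.078 = 5335.25.
Change = 5335.25/4657.62 − 1 = 0.1455.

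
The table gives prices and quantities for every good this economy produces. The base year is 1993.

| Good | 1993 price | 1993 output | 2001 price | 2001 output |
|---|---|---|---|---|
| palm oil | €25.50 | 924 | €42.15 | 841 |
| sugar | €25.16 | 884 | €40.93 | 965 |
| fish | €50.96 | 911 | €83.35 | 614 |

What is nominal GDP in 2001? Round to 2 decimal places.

Nominal GDP 2001 = Σ (p_2001 × q_2001) = 42.15·841 + 40.93·965 + 83.35·614 = 126122.50.

€126122.50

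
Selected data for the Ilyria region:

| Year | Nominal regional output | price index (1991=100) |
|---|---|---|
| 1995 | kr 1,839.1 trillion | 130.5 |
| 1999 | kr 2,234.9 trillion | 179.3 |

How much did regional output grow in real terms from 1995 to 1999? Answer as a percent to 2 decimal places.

-11.55%

Deflate each year: 1995 → 1839.1/1.305 = 1409.27; 1999 → 2234.9/1.793 = 1246.46.
So real regional output changed by 1246.46/1409.27 − 1 = -0.1155, i.e. -11.55%.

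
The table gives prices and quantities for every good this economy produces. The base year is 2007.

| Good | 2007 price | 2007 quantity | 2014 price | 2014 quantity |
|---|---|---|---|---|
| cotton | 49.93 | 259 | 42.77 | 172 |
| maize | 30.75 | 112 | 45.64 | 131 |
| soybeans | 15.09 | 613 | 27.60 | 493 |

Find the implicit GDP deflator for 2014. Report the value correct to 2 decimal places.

134.34

Nominal GDP 2014 = 42.77·172 + 45.64·131 + 27.60·493 = 26942.08.
Real GDP 2014 (at 2007 prices) = 49.93·172 + 30.75·131 + 15.09·493 = 20055.58.
Deflator = Nominal/Real × 100 = 26942.08/20055.58 × 100 = 134.337.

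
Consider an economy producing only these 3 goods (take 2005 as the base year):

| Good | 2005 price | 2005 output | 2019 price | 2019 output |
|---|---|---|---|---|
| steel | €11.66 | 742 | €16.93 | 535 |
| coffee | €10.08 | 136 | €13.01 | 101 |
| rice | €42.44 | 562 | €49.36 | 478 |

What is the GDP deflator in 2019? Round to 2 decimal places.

123.32

Nominal GDP 2019 = 16.93·535 + 13.01·101 + 49.36·478 = 33965.64.
Real GDP 2019 (at 2005 prices) = 11.66·535 + 10.08·101 + 42.44·478 = 27542.50.
Deflator = Nominal/Real × 100 = 33965.64/27542.50 × 100 = 123.321.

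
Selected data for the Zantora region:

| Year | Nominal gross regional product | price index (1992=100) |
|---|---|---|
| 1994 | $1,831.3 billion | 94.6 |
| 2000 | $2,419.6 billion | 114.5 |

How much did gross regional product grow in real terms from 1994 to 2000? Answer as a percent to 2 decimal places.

Real gross regional product 1994 = 1831.3 / 0.946 = 1935.84.
Real gross regional product 2000 = 2419.6 / 1.145 = 2113.19.
Real growth = 2113.19 / 1935.84 − 1 = 0.0916.

9.16%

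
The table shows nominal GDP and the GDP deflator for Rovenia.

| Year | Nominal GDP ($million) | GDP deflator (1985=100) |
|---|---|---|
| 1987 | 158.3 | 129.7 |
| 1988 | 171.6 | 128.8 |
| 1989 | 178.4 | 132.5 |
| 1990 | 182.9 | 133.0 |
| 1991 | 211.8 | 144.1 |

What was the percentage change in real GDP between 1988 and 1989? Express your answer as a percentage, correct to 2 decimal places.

Real GDP 1988 = 171.6/1.288 = 133.23.
Real GDP 1989 = 178.4/1.325 = 134.64.
Change = 134.64/133.23 − 1 = 0.0106.

1.06%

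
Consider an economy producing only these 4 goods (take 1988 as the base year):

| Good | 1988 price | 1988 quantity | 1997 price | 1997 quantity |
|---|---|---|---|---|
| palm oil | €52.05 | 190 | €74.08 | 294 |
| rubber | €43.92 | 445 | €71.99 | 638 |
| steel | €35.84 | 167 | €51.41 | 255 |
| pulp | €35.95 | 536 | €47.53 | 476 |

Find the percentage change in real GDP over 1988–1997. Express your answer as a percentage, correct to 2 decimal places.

27.22%

Real GDP 1988 = Nominal GDP 1988 = 52.05·190 + 43.92·445 + 35.84·167 + 35.95·536 = 54688.38.
Real GDP 1997 (at 1988 prices) = 52.05·294 + 43.92·638 + 35.84·255 + 35.95·476 = 69575.06.
Real growth = 69575.06/54688.38 − 1 = 0.2722.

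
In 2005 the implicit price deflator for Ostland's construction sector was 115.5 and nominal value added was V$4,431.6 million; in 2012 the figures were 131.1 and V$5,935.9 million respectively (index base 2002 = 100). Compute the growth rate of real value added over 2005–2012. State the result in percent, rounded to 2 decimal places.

Deflate each year: 2005 → 4431.6/1.155 = 3836.88; 2012 → 5935.9/1.311 = 4527.77.
So real value added changed by 4527.77/3836.88 − 1 = 0.1801, i.e. 18.01%.

18.01%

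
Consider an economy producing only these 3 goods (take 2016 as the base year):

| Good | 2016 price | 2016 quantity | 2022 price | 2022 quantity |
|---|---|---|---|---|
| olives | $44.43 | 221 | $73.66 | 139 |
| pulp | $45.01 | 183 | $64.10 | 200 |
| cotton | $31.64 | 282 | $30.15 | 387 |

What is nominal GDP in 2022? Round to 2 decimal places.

$34726.79

Nominal GDP 2022 = Σ (p_2022 × q_2022) = 73.66·139 + 64.10·200 + 30.15·387 = 34726.79.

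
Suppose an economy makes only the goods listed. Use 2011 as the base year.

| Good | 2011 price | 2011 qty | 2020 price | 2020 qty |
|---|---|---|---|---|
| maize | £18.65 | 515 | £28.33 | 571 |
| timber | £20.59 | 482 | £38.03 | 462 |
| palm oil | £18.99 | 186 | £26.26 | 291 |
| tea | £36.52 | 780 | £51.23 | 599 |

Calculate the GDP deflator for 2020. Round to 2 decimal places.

Nominal GDP 2020 = 28.33·571 + 38.03·462 + 26.26·291 + 51.23·599 = 72074.72.
Real GDP 2020 (at 2011 prices) = 18.65·571 + 20.59·462 + 18.99·291 + 36.52·599 = 47563.30.
Deflator = Nominal/Real × 100 = 72074.72/47563.30 × 100 = 151.534.

151.53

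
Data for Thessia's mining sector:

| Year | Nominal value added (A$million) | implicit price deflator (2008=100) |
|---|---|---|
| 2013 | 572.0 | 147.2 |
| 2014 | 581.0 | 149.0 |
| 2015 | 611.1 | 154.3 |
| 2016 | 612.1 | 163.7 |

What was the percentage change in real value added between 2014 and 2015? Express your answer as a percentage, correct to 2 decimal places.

1.57%

Real value added 2014 = 581.0/1.490 = 389.93.
Real value added 2015 = 611.1/1.543 = 396.05.
Change = 396.05/389.93 − 1 = 0.0157.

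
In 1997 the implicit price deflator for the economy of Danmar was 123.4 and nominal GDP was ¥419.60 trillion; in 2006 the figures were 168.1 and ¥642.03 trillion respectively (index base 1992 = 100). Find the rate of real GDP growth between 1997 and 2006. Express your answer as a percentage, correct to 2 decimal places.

12.32%

Real GDP 1997 = 419.60 / 1.234 = 340.03.
Real GDP 2006 = 642.03 / 1.681 = 381.93.
Real growth = 381.93 / 340.03 − 1 = 0.1232.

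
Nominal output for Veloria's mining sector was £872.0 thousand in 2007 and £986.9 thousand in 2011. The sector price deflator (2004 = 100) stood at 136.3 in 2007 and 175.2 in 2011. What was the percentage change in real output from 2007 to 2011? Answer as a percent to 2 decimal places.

Deflate each year: 2007 → 872.0/1.363 = 639.77; 2011 → 986.9/1.752 = 563.30.
So real output changed by 563.30/639.77 − 1 = -0.1195, i.e. -11.95%.

-11.95%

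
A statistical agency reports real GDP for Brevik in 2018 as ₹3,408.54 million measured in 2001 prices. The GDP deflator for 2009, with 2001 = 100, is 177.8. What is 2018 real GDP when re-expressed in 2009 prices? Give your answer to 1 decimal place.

Real GDP in 2009 prices = Real GDP in 2001 prices × (P_2009/P_2001) = 3408.54 × 1.778 = 6060.38.

₹6,060.4 million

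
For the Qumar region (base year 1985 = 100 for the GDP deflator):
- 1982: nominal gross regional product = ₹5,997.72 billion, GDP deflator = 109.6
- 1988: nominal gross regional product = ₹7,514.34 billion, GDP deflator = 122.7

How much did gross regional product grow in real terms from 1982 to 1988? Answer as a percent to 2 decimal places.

Real gross regional product 1982 = 5997.72 / 1.096 = 5472.37.
Real gross regional product 1988 = 7514.34 / 1.227 = 6124.16.
Real growth = 6124.16 / 5472.37 − 1 = 0.1191.

11.91%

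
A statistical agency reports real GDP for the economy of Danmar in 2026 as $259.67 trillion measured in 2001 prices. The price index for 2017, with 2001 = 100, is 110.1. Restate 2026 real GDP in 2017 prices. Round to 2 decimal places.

$285.90 trillion

Real GDP in 2017 prices = Real GDP in 2001 prices × (P_2017/P_2001) = 259.67 × 1.101 = 285.90.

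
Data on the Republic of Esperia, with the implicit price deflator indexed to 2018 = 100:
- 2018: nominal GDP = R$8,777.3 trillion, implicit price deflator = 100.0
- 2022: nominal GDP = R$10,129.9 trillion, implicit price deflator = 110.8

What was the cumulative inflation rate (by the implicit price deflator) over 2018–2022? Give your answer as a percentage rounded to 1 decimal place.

Price-level change = 110.8 / 100.0 − 1 = 0.1080.

10.8%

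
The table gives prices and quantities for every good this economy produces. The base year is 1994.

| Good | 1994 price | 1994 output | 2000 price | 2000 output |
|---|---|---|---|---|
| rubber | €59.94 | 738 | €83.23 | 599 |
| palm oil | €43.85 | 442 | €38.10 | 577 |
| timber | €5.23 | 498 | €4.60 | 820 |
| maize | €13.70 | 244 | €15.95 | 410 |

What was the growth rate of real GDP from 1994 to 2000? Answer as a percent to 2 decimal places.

Real GDP 1994 = Nominal GDP 1994 = 59.94·738 + 43.85·442 + 5.23·498 + 13.70·244 = 69564.76.
Real GDP 2000 (at 1994 prices) = 59.94·599 + 43.85·577 + 5.23·820 + 13.70·410 = 71111.11.
Real growth = 71111.11/69564.76 − 1 = 0.0222.

2.22%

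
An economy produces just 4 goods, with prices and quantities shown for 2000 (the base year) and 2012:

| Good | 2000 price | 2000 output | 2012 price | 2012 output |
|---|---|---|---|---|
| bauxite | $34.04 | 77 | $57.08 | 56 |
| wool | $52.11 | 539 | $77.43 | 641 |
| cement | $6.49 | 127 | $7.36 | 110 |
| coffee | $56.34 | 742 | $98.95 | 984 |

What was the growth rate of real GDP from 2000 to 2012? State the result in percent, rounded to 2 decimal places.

Real GDP 2000 = Nominal GDP 2000 = 34.04·77 + 52.11·539 + 6.49·127 + 56.34·742 = 73336.88.
Real GDP 2012 (at 2000 prices) = 34.04·56 + 52.11·641 + 6.49·110 + 56.34·984 = 91461.21.
Real growth = 91461.21/73336.88 − 1 = 0.2471.

24.71%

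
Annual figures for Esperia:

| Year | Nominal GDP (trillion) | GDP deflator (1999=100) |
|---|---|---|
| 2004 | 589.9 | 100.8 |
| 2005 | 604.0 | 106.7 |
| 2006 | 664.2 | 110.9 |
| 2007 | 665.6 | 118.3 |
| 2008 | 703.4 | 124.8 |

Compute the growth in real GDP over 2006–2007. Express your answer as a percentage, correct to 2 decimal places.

-6.06%

Real GDP 2006 = 664.2/1.109 = 598.92.
Real GDP 2007 = 665.6/1.183 = 562.64.
Change = 562.64/598.92 − 1 = -0.0606.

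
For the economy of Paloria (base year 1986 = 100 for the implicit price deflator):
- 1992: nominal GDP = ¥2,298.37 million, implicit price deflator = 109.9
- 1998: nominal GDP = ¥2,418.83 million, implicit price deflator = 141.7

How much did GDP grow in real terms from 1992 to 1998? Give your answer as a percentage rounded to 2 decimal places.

Real GDP 1992 = 2298.37 / 1.099 = 2091.33.
Real GDP 1998 = 2418.83 / 1.417 = 1707.01.
Real growth = 1707.01 / 2091.33 − 1 = -0.1838.

-18.38%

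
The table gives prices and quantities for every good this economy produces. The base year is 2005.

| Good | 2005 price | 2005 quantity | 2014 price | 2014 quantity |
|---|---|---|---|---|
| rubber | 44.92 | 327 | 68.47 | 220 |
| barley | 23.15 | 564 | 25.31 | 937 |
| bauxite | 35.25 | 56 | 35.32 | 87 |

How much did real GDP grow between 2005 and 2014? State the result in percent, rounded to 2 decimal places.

16.56%

Real GDP 2005 = Nominal GDP 2005 = 44.92·327 + 23.15·564 + 35.25·56 = 29719.44.
Real GDP 2014 (at 2005 prices) = 44.92·220 + 23.15·937 + 35.25·87 = 34640.70.
Real growth = 34640.70/29719.44 − 1 = 0.1656.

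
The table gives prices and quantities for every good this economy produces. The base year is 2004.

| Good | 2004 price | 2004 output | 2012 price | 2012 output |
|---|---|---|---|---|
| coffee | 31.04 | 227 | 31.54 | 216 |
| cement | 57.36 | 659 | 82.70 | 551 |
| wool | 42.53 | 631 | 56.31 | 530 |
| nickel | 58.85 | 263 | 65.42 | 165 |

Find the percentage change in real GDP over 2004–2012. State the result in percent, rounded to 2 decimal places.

Real GDP 2004 = Nominal GDP 2004 = 31.04·227 + 57.36·659 + 42.53·631 + 58.85·263 = 87160.30.
Real GDP 2012 (at 2004 prices) = 31.04·216 + 57.36·551 + 42.53·530 + 58.85·165 = 70561.15.
Real growth = 70561.15/87160.30 − 1 = -0.1904.

-19.04%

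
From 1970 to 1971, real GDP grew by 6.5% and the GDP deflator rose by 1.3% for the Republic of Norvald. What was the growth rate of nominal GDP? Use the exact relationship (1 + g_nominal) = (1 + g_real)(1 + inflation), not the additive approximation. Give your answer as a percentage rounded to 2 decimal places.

7.88%

(1 + g_nom) = (1 + g_real)(1 + π) = 1.0650 × 1.0130 = 1.07885.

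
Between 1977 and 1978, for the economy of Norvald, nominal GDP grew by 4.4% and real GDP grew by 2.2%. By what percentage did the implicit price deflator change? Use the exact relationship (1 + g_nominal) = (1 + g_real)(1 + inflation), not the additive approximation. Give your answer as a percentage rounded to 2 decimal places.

2.15%

(1 + g_nom) = (1 + g_real)(1 + π), so π = 1.0440 / 1.0220 − 1 = 0.02153.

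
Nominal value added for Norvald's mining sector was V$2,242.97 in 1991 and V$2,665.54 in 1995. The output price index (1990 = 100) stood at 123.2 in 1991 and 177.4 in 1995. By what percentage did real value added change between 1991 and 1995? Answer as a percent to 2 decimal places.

-17.47%

Real value added 1991 = 2242.97 / 1.232 = 1820.59.
Real value added 1995 = 2665.54 / 1.774 = 1502.56.
Real growth = 1502.56 / 1820.59 − 1 = -0.1747.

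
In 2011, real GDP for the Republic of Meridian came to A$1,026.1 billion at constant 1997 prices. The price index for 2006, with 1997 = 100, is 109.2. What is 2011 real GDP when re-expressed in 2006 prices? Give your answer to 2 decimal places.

Real GDP in 2006 prices = Real GDP in 1997 prices × (P_2006/P_1997) = 1026.1 × 1.092 = 1120.50.

A$1,120.50 billion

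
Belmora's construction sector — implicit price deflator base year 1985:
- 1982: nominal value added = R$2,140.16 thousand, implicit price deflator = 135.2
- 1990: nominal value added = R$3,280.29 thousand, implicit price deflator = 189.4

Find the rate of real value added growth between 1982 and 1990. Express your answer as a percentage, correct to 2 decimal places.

Real value added 1982 = 2140.16 / 1.352 = 1582.96.
Real value added 1990 = 3280.29 / 1.894 = 1731.94.
Real growth = 1731.94 / 1582.96 − 1 = 0.0941.

9.41%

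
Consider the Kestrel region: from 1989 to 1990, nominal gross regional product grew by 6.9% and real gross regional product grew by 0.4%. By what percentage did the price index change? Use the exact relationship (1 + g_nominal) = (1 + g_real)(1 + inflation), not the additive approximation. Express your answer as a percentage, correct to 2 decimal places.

6.47%

(1 + g_nom) = (1 + g_real)(1 + π), so π = 1.0690 / 1.0040 − 1 = 0.06474.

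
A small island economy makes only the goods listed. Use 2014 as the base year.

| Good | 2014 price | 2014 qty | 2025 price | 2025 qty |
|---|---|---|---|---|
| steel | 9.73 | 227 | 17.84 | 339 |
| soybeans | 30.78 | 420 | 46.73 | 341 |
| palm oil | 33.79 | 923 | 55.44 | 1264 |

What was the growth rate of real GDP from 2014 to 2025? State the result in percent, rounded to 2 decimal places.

Real GDP 2014 = Nominal GDP 2014 = 9.73·227 + 30.78·420 + 33.79·923 = 46324.48.
Real GDP 2025 (at 2014 prices) = 9.73·339 + 30.78·341 + 33.79·1264 = 56505.01.
Real growth = 56505.01/46324.48 − 1 = 0.2198.

21.98%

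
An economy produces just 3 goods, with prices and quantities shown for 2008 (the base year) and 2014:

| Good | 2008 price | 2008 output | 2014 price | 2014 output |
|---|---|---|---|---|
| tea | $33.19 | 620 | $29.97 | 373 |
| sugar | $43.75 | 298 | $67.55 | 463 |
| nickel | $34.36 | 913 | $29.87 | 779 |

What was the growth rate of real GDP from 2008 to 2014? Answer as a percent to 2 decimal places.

Real GDP 2008 = Nominal GDP 2008 = 33.19·620 + 43.75·298 + 34.36·913 = 64985.98.
Real GDP 2014 (at 2008 prices) = 33.19·373 + 43.75·463 + 34.36·779 = 59402.56.
Real growth = 59402.56/64985.98 − 1 = -0.0859.

-8.59%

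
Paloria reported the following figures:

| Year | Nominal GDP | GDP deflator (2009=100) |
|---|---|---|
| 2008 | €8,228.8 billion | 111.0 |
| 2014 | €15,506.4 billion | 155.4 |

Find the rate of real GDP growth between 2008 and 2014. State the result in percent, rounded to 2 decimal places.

34.60%

Real GDP 2008 = 8228.8 / 1.110 = 7413.33.
Real GDP 2014 = 15506.4 / 1.554 = 9978.38.
Real growth = 9978.38 / 7413.33 − 1 = 0.3460.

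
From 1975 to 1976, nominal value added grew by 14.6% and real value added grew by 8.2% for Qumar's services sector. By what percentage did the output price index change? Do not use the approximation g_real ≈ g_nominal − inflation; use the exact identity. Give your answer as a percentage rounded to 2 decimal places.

5.91%

(1 + g_nom) = (1 + g_real)(1 + π), so π = 1.1460 / 1.0820 − 1 = 0.05915.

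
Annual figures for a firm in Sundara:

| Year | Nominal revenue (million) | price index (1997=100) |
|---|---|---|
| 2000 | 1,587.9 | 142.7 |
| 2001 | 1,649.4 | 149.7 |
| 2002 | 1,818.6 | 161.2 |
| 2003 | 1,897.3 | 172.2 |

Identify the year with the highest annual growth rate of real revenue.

2002

2001: real = 1649.4/1.497 = 1101.80; growth vs 2000 (1112.75) = -0.98%.
2002: real = 1818.6/1.612 = 1128.16; growth vs 2001 (1101.80) = 2.39%.
2003: real = 1897.3/1.722 = 1101.80; growth vs 2002 (1128.16) = -2.34%.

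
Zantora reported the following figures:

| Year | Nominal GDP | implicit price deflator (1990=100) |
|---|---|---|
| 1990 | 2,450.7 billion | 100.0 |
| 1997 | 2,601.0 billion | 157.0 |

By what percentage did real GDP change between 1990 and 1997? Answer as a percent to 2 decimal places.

-32.40%

Real GDP 1990 = 2450.7 / 1.000 = 2450.70.
Real GDP 1997 = 2601.0 / 1.570 = 1656.69.
Real growth = 1656.69 / 2450.70 − 1 = -0.3240.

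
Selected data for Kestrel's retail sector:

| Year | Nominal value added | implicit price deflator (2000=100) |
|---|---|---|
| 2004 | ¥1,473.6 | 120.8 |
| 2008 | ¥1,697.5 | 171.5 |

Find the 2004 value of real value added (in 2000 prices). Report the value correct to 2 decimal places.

Real value added = Nominal / (implicit price deflator/100) = 1473.6 / 1.208 = 1219.87.

¥1,219.87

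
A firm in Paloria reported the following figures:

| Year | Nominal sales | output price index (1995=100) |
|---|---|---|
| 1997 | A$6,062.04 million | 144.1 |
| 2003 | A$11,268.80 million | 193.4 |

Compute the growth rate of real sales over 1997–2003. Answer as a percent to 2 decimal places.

Deflate each year: 1997 → 6062.04/1.441 = 4206.83; 2003 → 11268.80/1.934 = 5826.68.
So real sales changed by 5826.68/4206.83 − 1 = 0.3851, i.e. 38.51%.

38.51%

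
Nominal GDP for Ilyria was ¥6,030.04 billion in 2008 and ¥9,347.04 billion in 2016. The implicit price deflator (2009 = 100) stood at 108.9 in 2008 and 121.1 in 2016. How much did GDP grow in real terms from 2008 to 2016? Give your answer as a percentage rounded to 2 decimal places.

39.39%

Real GDP 2008 = 6030.04 / 1.089 = 5537.23.
Real GDP 2016 = 9347.04 / 1.211 = 7718.45.
Real growth = 7718.45 / 5537.23 − 1 = 0.3939.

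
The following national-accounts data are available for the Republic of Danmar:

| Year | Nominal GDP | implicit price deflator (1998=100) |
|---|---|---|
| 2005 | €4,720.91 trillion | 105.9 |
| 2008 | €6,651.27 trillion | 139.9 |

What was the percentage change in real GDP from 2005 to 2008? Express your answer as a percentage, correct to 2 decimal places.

Deflate each year: 2005 → 4720.91/1.059 = 4457.89; 2008 → 6651.27/1.399 = 4754.30.
So real GDP changed by 4754.30/4457.89 − 1 = 0.0665, i.e. 6.65%.

6.65%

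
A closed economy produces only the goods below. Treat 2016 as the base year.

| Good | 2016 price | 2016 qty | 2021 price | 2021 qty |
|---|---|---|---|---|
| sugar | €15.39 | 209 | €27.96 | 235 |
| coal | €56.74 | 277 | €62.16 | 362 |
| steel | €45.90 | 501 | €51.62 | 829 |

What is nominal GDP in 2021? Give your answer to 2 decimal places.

€71865.50

Nominal GDP 2021 = Σ (p_2021 × q_2021) = 27.96·235 + 62.16·362 + 51.62·829 = 71865.50.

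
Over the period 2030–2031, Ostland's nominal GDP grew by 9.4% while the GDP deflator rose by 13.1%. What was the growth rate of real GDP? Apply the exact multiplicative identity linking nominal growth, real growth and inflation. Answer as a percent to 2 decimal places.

-3.27%

(1 + g_nom) = (1 + g_real)(1 + π), so g_real = 1.0940 / 1.1310 − 1 = -0.03271.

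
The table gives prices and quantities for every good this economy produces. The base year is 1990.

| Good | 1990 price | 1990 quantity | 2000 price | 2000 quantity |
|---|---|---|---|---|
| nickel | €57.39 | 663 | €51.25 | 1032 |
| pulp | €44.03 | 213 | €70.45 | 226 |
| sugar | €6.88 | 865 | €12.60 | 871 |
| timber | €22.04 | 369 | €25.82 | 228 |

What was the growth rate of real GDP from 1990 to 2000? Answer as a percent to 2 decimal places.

Real GDP 1990 = Nominal GDP 1990 = 57.39·663 + 44.03·213 + 6.88·865 + 22.04·369 = 61511.92.
Real GDP 2000 (at 1990 prices) = 57.39·1032 + 44.03·226 + 6.88·871 + 22.04·228 = 80194.86.
Real growth = 80194.86/61511.92 − 1 = 0.3037.

30.37%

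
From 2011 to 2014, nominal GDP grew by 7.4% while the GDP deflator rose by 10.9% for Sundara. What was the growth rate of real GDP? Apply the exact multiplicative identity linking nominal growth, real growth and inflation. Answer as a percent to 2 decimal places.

-3.16%

(1 + g_nom) = (1 + g_real)(1 + π), so g_real = 1.0740 / 1.1090 − 1 = -0.03156.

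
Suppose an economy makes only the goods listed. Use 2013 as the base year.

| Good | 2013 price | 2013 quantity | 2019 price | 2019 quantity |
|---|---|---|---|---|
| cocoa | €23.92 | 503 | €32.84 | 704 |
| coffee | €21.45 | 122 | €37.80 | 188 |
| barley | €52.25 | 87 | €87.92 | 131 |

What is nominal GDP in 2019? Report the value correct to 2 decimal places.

Nominal GDP 2019 = Σ (p_2019 × q_2019) = 32.84·704 + 37.80·188 + 87.92·131 = 41743.28.

€41743.28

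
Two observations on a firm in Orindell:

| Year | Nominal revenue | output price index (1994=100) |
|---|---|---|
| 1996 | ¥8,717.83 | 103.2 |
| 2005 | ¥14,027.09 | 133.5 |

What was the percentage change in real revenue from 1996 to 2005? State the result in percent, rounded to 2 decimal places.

24.38%

Deflate each year: 1996 → 8717.83/1.032 = 8447.51; 2005 → 14027.09/1.335 = 10507.18.
So real revenue changed by 10507.18/8447.51 − 1 = 0.2438, i.e. 24.38%.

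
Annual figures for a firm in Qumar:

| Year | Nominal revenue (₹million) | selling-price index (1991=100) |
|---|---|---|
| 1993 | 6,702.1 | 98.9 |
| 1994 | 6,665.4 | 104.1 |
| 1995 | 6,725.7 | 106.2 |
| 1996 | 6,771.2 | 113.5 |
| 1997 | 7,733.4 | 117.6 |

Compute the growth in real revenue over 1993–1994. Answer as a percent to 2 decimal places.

-5.52%

Real revenue 1993 = 6702.1/0.989 = 6776.64.
Real revenue 1994 = 6665.4/1.041 = 6402.88.
Change = 6402.88/6776.64 − 1 = -0.0552.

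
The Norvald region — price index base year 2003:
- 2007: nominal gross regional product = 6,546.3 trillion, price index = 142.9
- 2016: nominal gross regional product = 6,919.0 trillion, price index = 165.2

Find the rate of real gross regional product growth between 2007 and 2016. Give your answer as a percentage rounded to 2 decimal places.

Real gross regional product 2007 = 6546.3 / 1.429 = 4581.04.
Real gross regional product 2016 = 6919.0 / 1.652 = 4188.26.
Real growth = 4188.26 / 4581.04 − 1 = -0.0857.

-8.57%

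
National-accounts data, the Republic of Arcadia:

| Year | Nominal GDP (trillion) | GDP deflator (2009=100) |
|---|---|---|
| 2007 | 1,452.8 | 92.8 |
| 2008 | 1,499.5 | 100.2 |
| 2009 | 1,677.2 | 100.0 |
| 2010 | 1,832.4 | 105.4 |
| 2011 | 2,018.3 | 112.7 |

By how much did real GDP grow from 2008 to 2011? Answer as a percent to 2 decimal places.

19.67%

Real GDP 2008 = 1499.5/1.002 = 1496.51.
Real GDP 2011 = 2018.3/1.127 = 1790.86.
Change = 1790.86/1496.51 − 1 = 0.1967.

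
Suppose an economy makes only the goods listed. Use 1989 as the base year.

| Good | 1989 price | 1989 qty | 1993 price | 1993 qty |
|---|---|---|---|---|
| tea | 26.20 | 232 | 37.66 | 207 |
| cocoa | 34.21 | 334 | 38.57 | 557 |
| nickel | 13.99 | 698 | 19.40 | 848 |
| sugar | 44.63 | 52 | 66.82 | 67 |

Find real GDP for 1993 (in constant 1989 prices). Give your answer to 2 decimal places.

39332.10

Real GDP 1993 = Σ (p_1989 × q_1993) = 26.20·207 + 34.21·557 + 13.99·848 + 44.63·67 = 39332.10.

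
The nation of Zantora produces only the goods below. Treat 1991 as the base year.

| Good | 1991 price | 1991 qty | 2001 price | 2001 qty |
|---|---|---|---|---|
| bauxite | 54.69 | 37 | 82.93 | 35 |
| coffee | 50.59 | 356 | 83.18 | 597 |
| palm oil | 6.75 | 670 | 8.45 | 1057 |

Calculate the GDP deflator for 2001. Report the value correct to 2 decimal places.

156.66

Nominal GDP 2001 = 82.93·35 + 83.18·597 + 8.45·1057 = 61492.66.
Real GDP 2001 (at 1991 prices) = 54.69·35 + 50.59·597 + 6.75·1057 = 39251.13.
Deflator = Nominal/Real × 100 = 61492.66/39251.13 × 100 = 156.665.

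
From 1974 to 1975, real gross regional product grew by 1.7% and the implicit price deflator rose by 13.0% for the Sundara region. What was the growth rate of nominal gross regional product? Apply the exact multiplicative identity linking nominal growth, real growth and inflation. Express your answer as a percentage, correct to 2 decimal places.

(1 + g_nom) = (1 + g_real)(1 + π) = 1.0170 × 1.1300 = 1.14921.

14.92%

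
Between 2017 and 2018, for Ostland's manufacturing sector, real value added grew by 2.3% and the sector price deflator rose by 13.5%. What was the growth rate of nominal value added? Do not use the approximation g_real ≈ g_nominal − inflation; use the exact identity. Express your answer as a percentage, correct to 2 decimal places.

16.11%

(1 + g_nom) = (1 + g_real)(1 + π) = 1.0230 × 1.1350 = 1.16111.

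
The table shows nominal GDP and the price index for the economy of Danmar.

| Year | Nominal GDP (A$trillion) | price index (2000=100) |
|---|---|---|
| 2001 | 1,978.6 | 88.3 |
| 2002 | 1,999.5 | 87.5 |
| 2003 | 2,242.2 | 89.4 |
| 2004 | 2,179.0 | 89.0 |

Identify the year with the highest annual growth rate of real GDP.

2002: real = 1999.5/0.875 = 2285.14; growth vs 2001 (2240.77) = 1.98%.
2003: real = 2242.2/0.894 = 2508.05; growth vs 2002 (2285.14) = 9.75%.
2004: real = 2179.0/0.890 = 2448.31; growth vs 2003 (2508.05) = -2.38%.

2003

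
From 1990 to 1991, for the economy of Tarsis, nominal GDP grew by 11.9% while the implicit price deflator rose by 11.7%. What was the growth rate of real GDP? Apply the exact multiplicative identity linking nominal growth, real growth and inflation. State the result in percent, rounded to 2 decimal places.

(1 + g_nom) = (1 + g_real)(1 + π), so g_real = 1.1190 / 1.1170 − 1 = 0.00179.

0.18%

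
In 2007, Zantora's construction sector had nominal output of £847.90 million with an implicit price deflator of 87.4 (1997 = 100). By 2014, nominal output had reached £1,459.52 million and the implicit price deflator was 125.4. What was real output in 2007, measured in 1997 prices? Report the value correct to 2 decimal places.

£970.14 million

Real output = Nominal / (implicit price deflator/100) = 847.90 / 0.874 = 970.14.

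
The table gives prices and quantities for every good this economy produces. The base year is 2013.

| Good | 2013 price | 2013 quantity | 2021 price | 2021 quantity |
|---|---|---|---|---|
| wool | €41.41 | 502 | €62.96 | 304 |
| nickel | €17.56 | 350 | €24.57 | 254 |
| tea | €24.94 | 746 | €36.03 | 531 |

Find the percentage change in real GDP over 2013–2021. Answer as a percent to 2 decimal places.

-33.48%

Real GDP 2013 = Nominal GDP 2013 = 41.41·502 + 17.56·350 + 24.94·746 = 45539.06.
Real GDP 2021 (at 2013 prices) = 41.41·304 + 17.56·254 + 24.94·531 = 30292.02.
Real growth = 30292.02/45539.06 − 1 = -0.3348.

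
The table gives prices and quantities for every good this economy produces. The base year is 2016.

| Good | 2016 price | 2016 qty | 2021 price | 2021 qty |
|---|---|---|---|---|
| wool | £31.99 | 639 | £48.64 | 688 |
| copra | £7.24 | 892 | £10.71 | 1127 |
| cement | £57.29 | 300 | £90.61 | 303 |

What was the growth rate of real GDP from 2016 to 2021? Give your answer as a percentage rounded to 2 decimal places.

7.80%

Real GDP 2016 = Nominal GDP 2016 = 31.99·639 + 7.24·892 + 57.29·300 = 44086.69.
Real GDP 2021 (at 2016 prices) = 31.99·688 + 7.24·1127 + 57.29·303 = 47527.47.
Real growth = 47527.47/44086.69 − 1 = 0.0780.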